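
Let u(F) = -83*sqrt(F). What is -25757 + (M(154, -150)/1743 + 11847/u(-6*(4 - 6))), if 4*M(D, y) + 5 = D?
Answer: -179577655/6972 - 3949*sqrt(3)/166 ≈ -25798.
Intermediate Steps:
M(D, y) = -5/4 + D/4
-25757 + (M(154, -150)/1743 + 11847/u(-6*(4 - 6))) = -25757 + ((-5/4 + (1/4)*154)/1743 + 11847/((-83*2*sqrt(3)))) = -25757 + ((-5/4 + 77/2)*(1/1743) + 11847/((-83*2*sqrt(3)))) = -25757 + ((149/4)*(1/1743) + 11847/((-166*sqrt(3)))) = -25757 + (149/6972 + 11847/((-166*sqrt(3)))) = -25757 + (149/6972 + 11847*(-sqrt(3)/498)) = -25757 + (149/6972 - 3949*sqrt(3)/166) = -179577655/6972 - 3949*sqrt(3)/166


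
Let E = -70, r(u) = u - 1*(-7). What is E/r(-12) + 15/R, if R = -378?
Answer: 1759/126 ≈ 13.960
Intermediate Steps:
r(u) = 7 + u (r(u) = u + 7 = 7 + u)
E/r(-12) + 15/R = -70/(7 - 12) + 15/(-378) = -70/(-5) + 15*(-1/378) = -70*(-⅕) - 5/126 = 14 - 5/126 = 1759/126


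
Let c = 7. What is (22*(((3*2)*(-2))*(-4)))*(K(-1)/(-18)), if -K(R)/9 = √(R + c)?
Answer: 528*√6 ≈ 1293.3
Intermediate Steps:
K(R) = -9*√(7 + R) (K(R) = -9*√(R + 7) = -9*√(7 + R))
(22*(((3*2)*(-2))*(-4)))*(K(-1)/(-18)) = (22*(((3*2)*(-2))*(-4)))*(-9*√(7 - 1)/(-18)) = (22*((6*(-2))*(-4)))*(-9*√6*(-1/18)) = (22*(-12*(-4)))*(√6/2) = (22*48)*(√6/2) = 1056*(√6/2) = 528*√6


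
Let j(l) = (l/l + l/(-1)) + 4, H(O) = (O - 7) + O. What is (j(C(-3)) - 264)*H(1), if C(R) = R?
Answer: 1280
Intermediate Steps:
H(O) = -7 + 2*O (H(O) = (-7 + O) + O = -7 + 2*O)
j(l) = 5 - l (j(l) = (1 + l*(-1)) + 4 = (1 - l) + 4 = 5 - l)
(j(C(-3)) - 264)*H(1) = ((5 - 1*(-3)) - 264)*(-7 + 2*1) = ((5 + 3) - 264)*(-7 + 2) = (8 - 264)*(-5) = -256*(-5) = 1280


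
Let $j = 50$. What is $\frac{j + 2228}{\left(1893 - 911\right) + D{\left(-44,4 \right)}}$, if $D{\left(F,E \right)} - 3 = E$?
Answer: $\frac{2278}{989} \approx 2.3033$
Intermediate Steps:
$D{\left(F,E \right)} = 3 + E$
$\frac{j + 2228}{\left(1893 - 911\right) + D{\left(-44,4 \right)}} = \frac{50 + 2228}{\left(1893 - 911\right) + \left(3 + 4\right)} = \frac{2278}{\left(1893 - 911\right) + 7} = \frac{2278}{982 + 7} = \frac{2278}{989}$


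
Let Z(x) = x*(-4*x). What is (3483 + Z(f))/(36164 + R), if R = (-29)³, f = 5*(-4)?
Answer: 1883/11775 ≈ 0.15991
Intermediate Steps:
f = -20
Z(x) = -4*x²
R = -24389
(3483 + Z(f))/(36164 + R) = (3483 - 4*(-20)²)/(36164 - 24389) = (3483 - 4*400)/11775 = (3483 - 1600)*(1/11775) = 1883*(1/11775) = 1883/11775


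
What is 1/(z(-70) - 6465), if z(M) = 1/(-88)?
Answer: -88/568921 ≈ -0.00015468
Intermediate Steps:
z(M) = -1/88
1/(z(-70) - 6465) = 1/(-1/88 - 6465) = 1/(-568921/88) = -88/568921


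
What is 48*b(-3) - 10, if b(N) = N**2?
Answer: 422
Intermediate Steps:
48*b(-3) - 10 = 48*(-3)**2 - 10 = 48*9 - 10 = 432 - 10 = 422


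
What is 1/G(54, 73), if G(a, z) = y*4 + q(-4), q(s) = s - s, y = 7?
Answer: 1/28 ≈ 0.035714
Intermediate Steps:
q(s) = 0
G(a, z) = 28 (G(a, z) = 7*4 + 0 = 28 + 0 = 28)
1/G(54, 73) = 1/28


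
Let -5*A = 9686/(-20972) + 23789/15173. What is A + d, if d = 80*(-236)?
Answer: -3003920186363/159104078 ≈ -18880.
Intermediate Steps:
A = -35193723/159104078 (A = -(9686/(-20972) + 23789/15173)/5 = -(9686*(-1/20972) + 23789*(1/15173))/5 = -(-4843/10486 + 23789/15173)/5 = -⅕*175968615/159104078 = -35193723/159104078 ≈ -0.22120)
d = -18880
A + d = -35193723/159104078 - 18880 = -3003920186363/159104078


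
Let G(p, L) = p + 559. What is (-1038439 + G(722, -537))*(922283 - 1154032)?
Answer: 240360329342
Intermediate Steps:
G(p, L) = 559 + p
(-1038439 + G(722, -537))*(922283 - 1154032) = (-1038439 + (559 + 722))*(922283 - 1154032) = (-1038439 + 1281)*(-231749) = -1037158*(-231749) = 240360329342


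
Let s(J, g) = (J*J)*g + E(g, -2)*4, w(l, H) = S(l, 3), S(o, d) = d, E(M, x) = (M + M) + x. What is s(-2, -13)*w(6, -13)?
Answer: -492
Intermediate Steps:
E(M, x) = x + 2*M (E(M, x) = 2*M + x = x + 2*M)
w(l, H) = 3
s(J, g) = -8 + 8*g + g*J**2 (s(J, g) = (J*J)*g + (-2 + 2*g)*4 = J**2*g + (-8 + 8*g) = g*J**2 + (-8 + 8*g) = -8 + 8*g + g*J**2)
s(-2, -13)*w(6, -13) = (-8 + 8*(-13) - 13*(-2)**2)*3 = (-8 - 104 - 13*4)*3 = (-8 - 104 - 52)*3 = -164*3 = -492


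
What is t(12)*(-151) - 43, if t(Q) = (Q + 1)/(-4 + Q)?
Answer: -2307/8 ≈ -288.38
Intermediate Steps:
t(Q) = (1 + Q)/(-4 + Q)
t(12)*(-151) - 43 = ((1 + 12)/(-4 + 12))*(-151) - 43 = (13/8)*(-151) - 43 = -1963/8 - 43 = -2307/8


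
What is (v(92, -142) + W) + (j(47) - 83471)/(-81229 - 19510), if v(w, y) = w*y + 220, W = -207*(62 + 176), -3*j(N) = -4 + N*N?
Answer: -6256815084/100739 ≈ -62109.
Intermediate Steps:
j(N) = 4/3 - N**2/3 (j(N) = -(-4 + N*N)/3 = -(-4 + N**2)/3 = 4/3 - N**2/3)
W = -49266 (W = -207*238 = -49266)
v(w, y) = 220 + w*y
(v(92, -142) + W) + (j(47) - 83471)/(-81229 - 19510) = ((220 + 92*(-142)) - 49266) + ((4/3 - 1/3*47**2) - 83471)/(-81229 - 19510) = ((220 - 13064) - 49266) + ((4/3 - 1/3*2209) - 83471)/(-100739) = (-12844 - 49266) + ((4/3 - 2209/3) - 83471)*(-1/100739) = -62110 + (-735 - 83471)*(-1/100739) = -62110 - 84206*(-1/100739) = -62110 + 84206/100739 = -6256815084/100739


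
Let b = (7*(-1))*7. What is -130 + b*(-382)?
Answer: 18588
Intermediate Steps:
b = -49 (b = -7*7 = -49)
-130 + b*(-382) = -130 - 49*(-382) = -130 + 18718 = 18588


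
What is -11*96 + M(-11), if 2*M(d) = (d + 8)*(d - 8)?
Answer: -2055/2 ≈ -1027.5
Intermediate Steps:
M(d) = (-8 + d)*(8 + d)/2 (M(d) = ((d + 8)*(d - 8))/2 = ((8 + d)*(-8 + d))/2 = ((-8 + d)*(8 + d))/2 = (-8 + d)*(8 + d)/2)
-11*96 + M(-11) = -11*96 + (-32 + (½)*(-11)²) = -1056 + (-32 + (½)*121) = -1056 + (-32 + 121/2) = -1056 + 57/2 = -2055/2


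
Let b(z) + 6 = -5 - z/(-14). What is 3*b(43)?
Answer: -333/14 ≈ -23.786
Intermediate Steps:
b(z) = -11 + z/14 (b(z) = -6 + (-5 - z/(-14)) = -6 + (-5 - z*(-1)/14) = -6 + (-5 - (-1)*z/14) = -6 + (-5 + z/14) = -11 + z/14)
3*b(43) = 3*(-11 + (1/14)*43) = 3*(-11 + 43/14) = 3*(-111/14) = -333/14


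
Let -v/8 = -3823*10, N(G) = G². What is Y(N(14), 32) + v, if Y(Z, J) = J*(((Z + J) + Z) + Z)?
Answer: 325680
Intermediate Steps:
v = 305840 (v = -(-30584)*10 = -8*(-38230) = 305840)
Y(Z, J) = J*(J + 3*Z) (Y(Z, J) = J*(((J + Z) + Z) + Z) = J*((J + 2*Z) + Z) = J*(J + 3*Z))
Y(N(14), 32) + v = 32*(32 + 3*14²) + 305840 = 32*(32 + 3*196) + 305840 = 32*(32 + 588) + 305840 = 32*620 + 305840 = 19840 + 305840 = 325680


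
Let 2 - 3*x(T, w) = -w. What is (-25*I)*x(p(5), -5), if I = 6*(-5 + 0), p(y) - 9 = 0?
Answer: -750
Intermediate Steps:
p(y) = 9 (p(y) = 9 + 0 = 9)
x(T, w) = ⅔ + w/3 (x(T, w) = ⅔ - (-1)*w/3 = ⅔ + w/3)
I = -30 (I = 6*(-5) = -30)
(-25*I)*x(p(5), -5) = (-25*(-30))*(⅔ + (⅓)*(-5)) = 750*(⅔ - 5/3) = 750*(-1) = -750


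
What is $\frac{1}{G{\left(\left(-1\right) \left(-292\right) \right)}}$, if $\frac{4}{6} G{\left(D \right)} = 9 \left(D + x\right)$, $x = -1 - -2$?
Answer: $\frac{2}{7911} \approx 0.00025281$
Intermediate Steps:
$x = 1$ ($x = -1 + 2 = 1$)
$G{\left(D \right)} = \frac{27}{2} + \frac{27 D}{2}$ ($G{\left(D \right)} = \frac{3 \cdot 9 \left(D + 1\right)}{2} = \frac{3 \cdot 9 \left(1 + D\right)}{2} = \frac{3 \left(9 + 9 D\right)}{2} = \frac{27}{2} + \frac{27 D}{2}$)
$\frac{1}{G{\left(\left(-1\right) \left(-292\right) \right)}} = \frac{1}{\frac{27}{2} + \frac{27 \left(\left(-1\right) \left(-292\right)\right)}{2}} = \frac{1}{\frac{27}{2} + \frac{27}{2} \cdot 292} = \frac{1}{\frac{27}{2} + 3942} = \frac{1}{\frac{7911}{2}} = \frac{2}{7911}$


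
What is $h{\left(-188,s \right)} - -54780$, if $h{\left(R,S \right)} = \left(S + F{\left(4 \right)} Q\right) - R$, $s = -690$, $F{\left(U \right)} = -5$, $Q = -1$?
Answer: $54283$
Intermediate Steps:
$h{\left(R,S \right)} = 5 + S - R$ ($h{\left(R,S \right)} = \left(S - -5\right) - R = \left(S + 5\right) - R = \left(5 + S\right) - R = 5 + S - R$)
$h{\left(-188,s \right)} - -54780 = \left(5 - 690 - -188\right) - -54780 = \left(5 - 690 + 188\right) + 54780 = -497 + 54780 = 54283$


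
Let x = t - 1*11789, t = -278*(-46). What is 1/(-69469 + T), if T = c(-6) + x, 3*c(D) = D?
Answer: -1/68472 ≈ -1.4605e-5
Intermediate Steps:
t = 12788
c(D) = D/3
x = 999 (x = 12788 - 1*11789 = 12788 - 11789 = 999)
T = 997 (T = (⅓)*(-6) + 999 = -2 + 999 = 997)
1/(-69469 + T) = 1/(-69469 + 997) = 1/(-68472) = -1/68472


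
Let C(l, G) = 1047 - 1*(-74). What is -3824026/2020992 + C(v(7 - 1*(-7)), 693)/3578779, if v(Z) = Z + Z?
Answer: -6841539206111/3616341864384 ≈ -1.8918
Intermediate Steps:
v(Z) = 2*Z
C(l, G) = 1121 (C(l, G) = 1047 + 74 = 1121)
-3824026/2020992 + C(v(7 - 1*(-7)), 693)/3578779 = -3824026/2020992 + 1121/3578779 = -3824026*1/2020992 + 1121*(1/3578779) = -1912013/1010496 + 1121/3578779 = -6841539206111/3616341864384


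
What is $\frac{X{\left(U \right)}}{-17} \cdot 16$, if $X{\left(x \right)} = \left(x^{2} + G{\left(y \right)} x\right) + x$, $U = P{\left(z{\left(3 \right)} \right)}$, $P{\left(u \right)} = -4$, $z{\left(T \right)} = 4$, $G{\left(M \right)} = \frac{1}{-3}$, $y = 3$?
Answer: $- \frac{640}{51} \approx -12.549$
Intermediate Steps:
$G{\left(M \right)} = - \frac{1}{3}$
$U = -4$
$X{\left(x \right)} = x^{2} + \frac{2 x}{3}$ ($X{\left(x \right)} = \left(x^{2} - \frac{x}{3}\right) + x = x^{2} + \frac{2 x}{3}$)
$\frac{X{\left(U \right)}}{-17} \cdot 16 = \frac{\frac{1}{3} \left(-4\right) \left(2 + 3 \left(-4\right)\right)}{-17} \cdot 16 = \frac{1}{3} \left(-4\right) \left(2 - 12\right) \left(- \frac{1}{17}\right) 16 = \frac{1}{3} \left(-4\right) \left(-10\right) \left(- \frac{1}{17}\right) 16 = \frac{40}{3} \left(- \frac{1}{17}\right) 16 = \left(- \frac{40}{51}\right) 16 = - \frac{640}{51}$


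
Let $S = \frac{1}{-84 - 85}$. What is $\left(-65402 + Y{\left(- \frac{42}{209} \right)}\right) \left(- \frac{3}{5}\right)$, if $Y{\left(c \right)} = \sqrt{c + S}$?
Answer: $\frac{196206}{5} - \frac{3 i \sqrt{1527163}}{13585} \approx 39241.0 - 0.2729 i$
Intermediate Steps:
$S = - \frac{1}{169}$ ($S = \frac{1}{-169} = - \frac{1}{169} \approx -0.0059172$)
$Y{\left(c \right)} = \sqrt{- \frac{1}{169} + c}$ ($Y{\left(c \right)} = \sqrt{c - \frac{1}{169}} = \sqrt{- \frac{1}{169} + c}$)
$\left(-65402 + Y{\left(- \frac{42}{209} \right)}\right) \left(- \frac{3}{5}\right) = \left(-65402 + \frac{\sqrt{-1 + 169 \left(- \frac{42}{209}\right)}}{13}\right) \left(- \frac{3}{5}\right) = \left(-65402 + \frac{\sqrt{-1 - \frac{7098}{209}}}{13}\right) \left(- \frac{3}{5}\right) = \left(-65402 + \frac{\sqrt{- \frac{7307}{209}}}{13}\right) \left(- \frac{3}{5}\right) = \left(-65402 + \frac{\frac{1}{209} i \sqrt{1527163}}{13}\right) \left(- \frac{3}{5}\right) = \left(-65402 + \frac{i \sqrt{1527163}}{2717}\right) \left(- \frac{3}{5}\right) = \frac{196206}{5} - \frac{3 i \sqrt{1527163}}{13585}$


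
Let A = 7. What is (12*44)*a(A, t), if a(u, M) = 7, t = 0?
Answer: 3696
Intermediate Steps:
(12*44)*a(A, t) = (12*44)*7 = 528*7 = 3696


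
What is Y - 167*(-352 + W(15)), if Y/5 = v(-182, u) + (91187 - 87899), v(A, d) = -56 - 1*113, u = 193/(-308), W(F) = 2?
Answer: 74045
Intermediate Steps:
u = -193/308 (u = 193*(-1/308) = -193/308 ≈ -0.62662)
v(A, d) = -169 (v(A, d) = -56 - 113 = -169)
Y = 15595 (Y = 5*(-169 + (91187 - 87899)) = 5*(-169 + 3288) = 5*3119 = 15595)
Y - 167*(-352 + W(15)) = 15595 - 167*(-352 + 2) = 15595 - 167*(-350) = 15595 + 58450 = 74045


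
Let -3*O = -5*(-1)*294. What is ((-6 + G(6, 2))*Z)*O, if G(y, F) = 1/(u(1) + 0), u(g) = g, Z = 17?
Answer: 41650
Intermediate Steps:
G(y, F) = 1 (G(y, F) = 1/(1 + 0) = 1/1 = 1*1 = 1)
O = -490 (O = -(-5*(-1))*294/3 = -5*294/3 = -⅓*1470 = -490)
((-6 + G(6, 2))*Z)*O = ((-6 + 1)*17)*(-490) = -5*17*(-490) = -85*(-490) = 41650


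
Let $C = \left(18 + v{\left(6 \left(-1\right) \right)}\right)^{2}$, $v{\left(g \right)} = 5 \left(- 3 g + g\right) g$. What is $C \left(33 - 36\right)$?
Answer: $-350892$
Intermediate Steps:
$v{\left(g \right)} = - 10 g^{2}$ ($v{\left(g \right)} = 5 \left(- 2 g\right) g = - 10 g g = - 10 g^{2}$)
$C = 116964$ ($C = \left(18 - 10 \left(6 \left(-1\right)\right)^{2}\right)^{2} = \left(18 - 10 \left(-6\right)^{2}\right)^{2} = \left(18 - 360\right)^{2} = \left(-342\right)^{2} = 116964$)
$C \left(33 - 36\right) = 116964 \left(33 - 36\right) = 116964 \left(-3\right) = -350892$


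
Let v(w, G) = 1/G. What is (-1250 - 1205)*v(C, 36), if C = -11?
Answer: -2455/36 ≈ -68.194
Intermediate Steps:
(-1250 - 1205)*v(C, 36) = (-1250 - 1205)/36 = -2455*1/36 = -2455/36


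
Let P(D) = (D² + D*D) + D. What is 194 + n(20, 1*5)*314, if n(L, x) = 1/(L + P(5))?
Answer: 14864/75 ≈ 198.19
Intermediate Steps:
P(D) = D + 2*D² (P(D) = (D² + D²) + D = 2*D² + D = D + 2*D²)
n(L, x) = 1/(55 + L) (n(L, x) = 1/(L + 5*(1 + 2*5)) = 1/(L + 5*(1 + 10)) = 1/(L + 5*11) = 1/(L + 55) = 1/(55 + L))
194 + n(20, 1*5)*314 = 194 + 314/(55 + 20) = 194 + 314/75 = 14864/75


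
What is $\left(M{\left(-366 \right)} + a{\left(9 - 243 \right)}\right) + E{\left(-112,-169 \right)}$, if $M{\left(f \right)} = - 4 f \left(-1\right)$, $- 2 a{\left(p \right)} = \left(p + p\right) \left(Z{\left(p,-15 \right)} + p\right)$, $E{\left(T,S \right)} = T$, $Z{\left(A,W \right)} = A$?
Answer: $-111088$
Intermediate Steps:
$a{\left(p \right)} = - 2 p^{2}$ ($a{\left(p \right)} = - \frac{\left(p + p\right) \left(p + p\right)}{2} = - \frac{2 p 2 p}{2} = - \frac{4 p^{2}}{2} = - 2 p^{2}$)
$M{\left(f \right)} = 4 f$
$\left(M{\left(-366 \right)} + a{\left(9 - 243 \right)}\right) + E{\left(-112,-169 \right)} = \left(4 \left(-366\right) - 2 \left(9 - 243\right)^{2}\right) - 112 = \left(-1464 - 2 \left(9 - 243\right)^{2}\right) - 112 = \left(-1464 - 2 \left(-234\right)^{2}\right) - 112 = \left(-1464 - 109512\right) - 112 = -110976 - 112 = -111088$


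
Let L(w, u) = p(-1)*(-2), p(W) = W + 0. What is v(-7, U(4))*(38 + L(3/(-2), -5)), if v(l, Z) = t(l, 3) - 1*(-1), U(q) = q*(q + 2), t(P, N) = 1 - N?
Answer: -40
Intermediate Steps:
U(q) = q*(2 + q)
p(W) = W
v(l, Z) = -1 (v(l, Z) = (1 - 1*3) - 1*(-1) = (1 - 3) + 1 = -2 + 1 = -1)
L(w, u) = 2 (L(w, u) = -1*(-2) = 2)
v(-7, U(4))*(38 + L(3/(-2), -5)) = -(38 + 2) = -1*40 = -40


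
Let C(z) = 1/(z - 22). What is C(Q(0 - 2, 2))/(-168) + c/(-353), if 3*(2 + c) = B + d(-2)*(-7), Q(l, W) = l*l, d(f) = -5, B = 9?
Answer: -37951/1067472 ≈ -0.035552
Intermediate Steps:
Q(l, W) = l**2
C(z) = 1/(-22 + z)
c = 38/3 (c = -2 + (9 - 5*(-7))/3 = -2 + (9 + 35)/3 = -2 + (1/3)*44 = -2 + 44/3 = 38/3 ≈ 12.667)
C(Q(0 - 2, 2))/(-168) + c/(-353) = 1/(-22 + (0 - 2)**2*(-168)) + (38/3)/(-353) = -1/168/(-22 + (-2)**2) + (38/3)*(-1/353) = -1/168/(-22 + 4) - 38/1059 = -1/168/(-18) - 38/1059 = -1/18*(-1/168) - 38/1059 = 1/3024 - 38/1059 = -37951/1067472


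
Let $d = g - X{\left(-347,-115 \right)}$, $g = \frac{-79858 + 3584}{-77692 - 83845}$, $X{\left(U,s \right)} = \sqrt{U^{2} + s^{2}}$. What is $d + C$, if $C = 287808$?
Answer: $\frac{46491717170}{161537} - \sqrt{133634} \approx 2.8744 \cdot 10^{5}$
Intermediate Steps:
$g = \frac{76274}{161537}$ ($g = - \frac{76274}{-161537} = \left(-76274\right) \left(- \frac{1}{161537}\right) = \frac{76274}{161537} \approx 0.47218$)
$d = \frac{76274}{161537} - \sqrt{133634}$ ($d = \frac{76274}{161537} - \sqrt{\left(-347\right)^{2} + \left(-115\right)^{2}} = \frac{76274}{161537} - \sqrt{120409 + 13225} = \frac{76274}{161537} - \sqrt{133634} \approx -365.09$)
$d + C = \left(\frac{76274}{161537} - \sqrt{133634}\right) + 287808 = \frac{46491717170}{161537} - \sqrt{133634}$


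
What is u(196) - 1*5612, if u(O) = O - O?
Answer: -5612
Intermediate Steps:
u(O) = 0
u(196) - 1*5612 = 0 - 1*5612 = 0 - 5612 = -5612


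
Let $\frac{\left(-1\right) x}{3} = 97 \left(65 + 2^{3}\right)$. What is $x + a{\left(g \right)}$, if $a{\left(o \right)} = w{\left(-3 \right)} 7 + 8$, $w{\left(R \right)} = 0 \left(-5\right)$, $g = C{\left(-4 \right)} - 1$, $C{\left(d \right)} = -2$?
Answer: $-21235$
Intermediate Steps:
$g = -3$ ($g = -2 - 1 = -3$)
$w{\left(R \right)} = 0$
$x = -21243$ ($x = - 3 \cdot 97 \left(65 + 2^{3}\right) = - 3 \cdot 97 \left(65 + 8\right) = - 3 \cdot 97 \cdot 73 = \left(-3\right) 7081 = -21243$)
$a{\left(o \right)} = 8$ ($a{\left(o \right)} = 0 \cdot 7 + 8 = 0 + 8 = 8$)
$x + a{\left(g \right)} = -21243 + 8 = -21235$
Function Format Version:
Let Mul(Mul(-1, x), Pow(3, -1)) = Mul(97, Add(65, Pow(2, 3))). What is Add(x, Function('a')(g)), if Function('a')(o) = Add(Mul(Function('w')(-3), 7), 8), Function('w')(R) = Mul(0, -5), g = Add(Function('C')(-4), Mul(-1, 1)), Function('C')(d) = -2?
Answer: -21235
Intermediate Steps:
g = -3 (g = Add(-2, Mul(-1, 1)) = Add(-2, -1) = -3)
Function('w')(R) = 0
x = -21243 (x = Mul(-3, Mul(97, Add(65, Pow(2, 3)))) = Mul(-3, Mul(97, Add(65, 8))) = Mul(-3, Mul(97, 73)) = Mul(-3, 7081) = -21243)
Function('a')(o) = 8 (Function('a')(o) = Add(Mul(0, 7), 8) = Add(0, 8) = 8)
Add(x, Function('a')(g)) = Add(-21243, 8) = -21235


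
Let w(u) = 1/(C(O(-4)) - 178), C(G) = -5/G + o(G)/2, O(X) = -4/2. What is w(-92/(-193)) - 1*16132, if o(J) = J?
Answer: -5694598/353 ≈ -16132.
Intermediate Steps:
O(X) = -2 (O(X) = -4*½ = -2)
C(G) = G/2 - 5/G (C(G) = -5/G + G/2 = G/2 - 5/G)
w(u) = -2/353 (w(u) = 1/(((½)*(-2) - 5/(-2)) - 178) = 1/((-1 - 5*(-½)) - 178) = 1/((-1 + 5/2) - 178) = 1/(3/2 - 178) = 1/(-353/2) = -2/353)
w(-92/(-193)) - 1*16132 = -2/353 - 1*16132 = -2/353 - 16132 = -5694598/353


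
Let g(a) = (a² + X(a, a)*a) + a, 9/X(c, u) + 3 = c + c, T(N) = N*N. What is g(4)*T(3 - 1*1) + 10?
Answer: 594/5 ≈ 118.80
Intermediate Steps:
T(N) = N²
X(c, u) = 9/(-3 + 2*c) (X(c, u) = 9/(-3 + (c + c)) = 9/(-3 + 2*c))
g(a) = a + a² + 9*a/(-3 + 2*a) (g(a) = (a² + (9/(-3 + 2*a))*a) + a = (a² + 9*a/(-3 + 2*a)) + a = a + a² + 9*a/(-3 + 2*a))
g(4)*T(3 - 1*1) + 10 = (4*(6 - 1*4 + 2*4²)/(-3 + 2*4))*(3 - 1*1)² + 10 = (4*(6 - 4 + 2*16)/(-3 + 8))*(3 - 1)² + 10 = (4*(6 - 4 + 32)/5)*2² + 10 = (4*(⅕)*34)*4 + 10 = (136/5)*4 + 10 = 544/5 + 10 = 594/5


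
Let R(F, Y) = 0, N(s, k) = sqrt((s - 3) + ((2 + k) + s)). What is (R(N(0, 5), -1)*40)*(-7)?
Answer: 0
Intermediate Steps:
N(s, k) = sqrt(-1 + k + 2*s) (N(s, k) = sqrt((-3 + s) + (2 + k + s)) = sqrt(-1 + k + 2*s))
(R(N(0, 5), -1)*40)*(-7) = (0*40)*(-7) = 0*(-7) = 0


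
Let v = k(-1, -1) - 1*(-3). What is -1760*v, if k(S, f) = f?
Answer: -3520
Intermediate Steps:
v = 2 (v = -1 - 1*(-3) = -1 + 3 = 2)
-1760*v = -1760*2 = -3520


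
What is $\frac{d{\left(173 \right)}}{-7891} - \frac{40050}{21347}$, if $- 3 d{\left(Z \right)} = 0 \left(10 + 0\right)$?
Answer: $- \frac{40050}{21347} \approx -1.8761$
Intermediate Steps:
$d{\left(Z \right)} = 0$ ($d{\left(Z \right)} = - \frac{0 \left(10 + 0\right)}{3} = - \frac{0 \cdot 10}{3} = \left(- \frac{1}{3}\right) 0 = 0$)
$\frac{d{\left(173 \right)}}{-7891} - \frac{40050}{21347} = \frac{0}{-7891} - \frac{40050}{21347} = 0 \left(- \frac{1}{7891}\right) - \frac{40050}{21347} = 0 - \frac{40050}{21347} = - \frac{40050}{21347}$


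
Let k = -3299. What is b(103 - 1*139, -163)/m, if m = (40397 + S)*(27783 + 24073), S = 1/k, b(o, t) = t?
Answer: -537737/6910833666912 ≈ -7.7811e-8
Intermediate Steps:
S = -1/3299 (S = 1/(-3299) = -1/3299 ≈ -0.00030312)
m = 6910833666912/3299 (m = (40397 - 1/3299)*(27783 + 24073) = (133269702/3299)*51856 = 6910833666912/3299 ≈ 2.0948e+9)
b(103 - 1*139, -163)/m = -163/6910833666912/3299 = -163*3299/6910833666912 = -537737/6910833666912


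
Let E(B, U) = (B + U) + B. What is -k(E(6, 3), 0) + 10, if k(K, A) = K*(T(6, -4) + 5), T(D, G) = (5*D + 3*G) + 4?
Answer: -395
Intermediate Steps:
E(B, U) = U + 2*B
T(D, G) = 4 + 3*G + 5*D (T(D, G) = (3*G + 5*D) + 4 = 4 + 3*G + 5*D)
k(K, A) = 27*K (k(K, A) = K*((4 + 3*(-4) + 5*6) + 5) = K*((4 - 12 + 30) + 5) = K*(22 + 5) = K*27 = 27*K)
-k(E(6, 3), 0) + 10 = -27*(3 + 2*6) + 10 = -27*(3 + 12) + 10 = -27*15 + 10 = -1*405 + 10 = -405 + 10 = -395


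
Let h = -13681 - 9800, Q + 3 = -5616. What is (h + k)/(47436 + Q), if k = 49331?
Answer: 25850/41817 ≈ 0.61817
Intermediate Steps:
Q = -5619 (Q = -3 - 5616 = -5619)
h = -23481
(h + k)/(47436 + Q) = (-23481 + 49331)/(47436 - 5619) = 25850/41817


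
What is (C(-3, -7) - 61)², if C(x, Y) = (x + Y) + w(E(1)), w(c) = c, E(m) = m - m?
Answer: 5041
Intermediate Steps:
E(m) = 0
C(x, Y) = Y + x (C(x, Y) = (x + Y) + 0 = (Y + x) + 0 = Y + x)
(C(-3, -7) - 61)² = ((-7 - 3) - 61)² = (-10 - 61)² = (-71)² = 5041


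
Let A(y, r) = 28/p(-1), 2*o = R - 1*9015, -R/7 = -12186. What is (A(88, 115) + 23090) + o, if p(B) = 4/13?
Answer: 122649/2 ≈ 61325.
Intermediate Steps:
p(B) = 4/13 (p(B) = 4*(1/13) = 4/13)
R = 85302 (R = -7*(-12186) = 85302)
o = 76287/2 (o = (85302 - 1*9015)/2 = (85302 - 9015)/2 = (1/2)*76287 = 76287/2 ≈ 38144.)
A(y, r) = 91 (A(y, r) = 28/(4/13) = 28*(13/4) = 91)
(A(88, 115) + 23090) + o = (91 + 23090) + 76287/2 = 23181 + 76287/2 = 122649/2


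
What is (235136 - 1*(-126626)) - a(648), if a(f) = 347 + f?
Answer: 360767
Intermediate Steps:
(235136 - 1*(-126626)) - a(648) = (235136 - 1*(-126626)) - (347 + 648) = (235136 + 126626) - 1*995 = 361762 - 995 = 360767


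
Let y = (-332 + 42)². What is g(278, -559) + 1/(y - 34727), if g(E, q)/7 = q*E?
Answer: -53708640621/49373 ≈ -1.0878e+6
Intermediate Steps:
g(E, q) = 7*E*q (g(E, q) = 7*(q*E) = 7*(E*q) = 7*E*q)
y = 84100 (y = (-290)² = 84100)
g(278, -559) + 1/(y - 34727) = 7*278*(-559) + 1/(84100 - 34727) = -1087814 + 1/49373 = -53708640621/49373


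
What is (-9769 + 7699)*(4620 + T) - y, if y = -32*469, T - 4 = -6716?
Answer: 4345448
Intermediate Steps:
T = -6712 (T = 4 - 6716 = -6712)
y = -15008
(-9769 + 7699)*(4620 + T) - y = (-9769 + 7699)*(4620 - 6712) - 1*(-15008) = -2070*(-2092) + 15008 = 4330440 + 15008 = 4345448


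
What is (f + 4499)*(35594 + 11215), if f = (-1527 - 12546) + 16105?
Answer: 305709579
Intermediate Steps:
f = 2032 (f = -14073 + 16105 = 2032)
(f + 4499)*(35594 + 11215) = (2032 + 4499)*(35594 + 11215) = 6531*46809 = 305709579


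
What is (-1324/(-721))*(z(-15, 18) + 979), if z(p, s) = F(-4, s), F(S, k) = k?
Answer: 1320028/721 ≈ 1830.8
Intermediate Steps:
z(p, s) = s
(-1324/(-721))*(z(-15, 18) + 979) = (-1324/(-721))*(18 + 979) = -1324*(-1/721)*997 = (1324/721)*997 = 1320028/721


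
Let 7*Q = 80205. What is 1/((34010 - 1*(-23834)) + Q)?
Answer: 7/485113 ≈ 1.4430e-5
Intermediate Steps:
Q = 80205/7 (Q = (1/7)*80205 = 80205/7 ≈ 11458.)
1/((34010 - 1*(-23834)) + Q) = 1/((34010 - 1*(-23834)) + 80205/7) = 1/((34010 + 23834) + 80205/7) = 1/(57844 + 80205/7) = 1/(485113/7) = 7/485113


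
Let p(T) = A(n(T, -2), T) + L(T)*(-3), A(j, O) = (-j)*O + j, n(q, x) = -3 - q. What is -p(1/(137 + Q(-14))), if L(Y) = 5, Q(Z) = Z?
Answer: 272075/15129 ≈ 17.984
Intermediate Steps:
A(j, O) = j - O*j (A(j, O) = -O*j + j = j - O*j)
p(T) = -15 + (1 - T)*(-3 - T) (p(T) = (-3 - T)*(1 - T) + 5*(-3) = (1 - T)*(-3 - T) - 15 = -15 + (1 - T)*(-3 - T))
-p(1/(137 + Q(-14))) = -(-15 + (-1 + 1/(137 - 14))*(3 + 1/(137 - 14))) = -(-15 + (-1 + 1/123)*(3 + 1/123)) = -(-15 - 122/123*370/123) = -(-15 - 45140/15129) = -1*(-272075/15129) = 272075/15129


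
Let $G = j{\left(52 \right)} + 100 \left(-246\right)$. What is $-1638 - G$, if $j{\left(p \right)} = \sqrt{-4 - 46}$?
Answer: $22962 - 5 i \sqrt{2} \approx 22962.0 - 7.0711 i$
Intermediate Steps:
$j{\left(p \right)} = 5 i \sqrt{2}$ ($j{\left(p \right)} = \sqrt{-50} = 5 i \sqrt{2}$)
$G = -24600 + 5 i \sqrt{2}$ ($G = 5 i \sqrt{2} + 100 \left(-246\right) = 5 i \sqrt{2} - 24600 = -24600 + 5 i \sqrt{2} \approx -24600.0 + 7.0711 i$)
$-1638 - G = -1638 - \left(-24600 + 5 i \sqrt{2}\right) = -1638 + \left(24600 - 5 i \sqrt{2}\right) = 22962 - 5 i \sqrt{2}$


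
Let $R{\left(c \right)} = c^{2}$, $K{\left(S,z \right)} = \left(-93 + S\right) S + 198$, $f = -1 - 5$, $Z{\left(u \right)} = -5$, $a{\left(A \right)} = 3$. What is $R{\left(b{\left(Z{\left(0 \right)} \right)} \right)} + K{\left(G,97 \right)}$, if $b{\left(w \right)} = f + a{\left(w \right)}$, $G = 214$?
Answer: $26101$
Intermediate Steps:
$f = -6$ ($f = -1 - 5 = -6$)
$K{\left(S,z \right)} = 198 + S \left(-93 + S\right)$ ($K{\left(S,z \right)} = S \left(-93 + S\right) + 198 = 198 + S \left(-93 + S\right)$)
$b{\left(w \right)} = -3$ ($b{\left(w \right)} = -6 + 3 = -3$)
$R{\left(b{\left(Z{\left(0 \right)} \right)} \right)} + K{\left(G,97 \right)} = \left(-3\right)^{2} + \left(198 + 214^{2} - 19902\right) = 9 + \left(198 + 45796 - 19902\right) = 9 + 26092 = 26101$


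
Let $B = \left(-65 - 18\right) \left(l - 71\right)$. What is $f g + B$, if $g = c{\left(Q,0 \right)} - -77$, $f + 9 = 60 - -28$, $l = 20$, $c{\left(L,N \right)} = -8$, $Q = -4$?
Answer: $9684$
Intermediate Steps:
$f = 79$ ($f = -9 + \left(60 - -28\right) = -9 + \left(60 + 28\right) = -9 + 88 = 79$)
$g = 69$ ($g = -8 - -77 = -8 + 77 = 69$)
$B = 4233$ ($B = \left(-65 - 18\right) \left(20 - 71\right) = \left(-83\right) \left(-51\right) = 4233$)
$f g + B = 79 \cdot 69 + 4233 = 5451 + 4233 = 9684$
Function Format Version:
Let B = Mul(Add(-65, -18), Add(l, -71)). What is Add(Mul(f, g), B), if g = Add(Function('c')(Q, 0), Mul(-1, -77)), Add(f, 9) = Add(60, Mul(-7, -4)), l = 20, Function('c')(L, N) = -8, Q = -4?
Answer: 9684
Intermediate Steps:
f = 79 (f = Add(-9, Add(60, Mul(-7, -4))) = Add(-9, Add(60, 28)) = Add(-9, 88) = 79)
g = 69 (g = Add(-8, Mul(-1, -77)) = Add(-8, 77) = 69)
B = 4233 (B = Mul(Add(-65, -18), Add(20, -71)) = Mul(-83, -51) = 4233)
Add(Mul(f, g), B) = Add(Mul(79, 69), 4233) = Add(5451, 4233) = 9684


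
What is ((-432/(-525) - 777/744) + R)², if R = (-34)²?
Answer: 2516104552459369/1883560000 ≈ 1.3358e+6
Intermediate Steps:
R = 1156
((-432/(-525) - 777/744) + R)² = ((-432/(-525) - 777/744) + 1156)² = ((-432*(-1/525) - 777*1/744) + 1156)² = ((144/175 - 259/248) + 1156)² = (-9613/43400 + 1156)² = (50160787/43400)² = 2516104552459369/1883560000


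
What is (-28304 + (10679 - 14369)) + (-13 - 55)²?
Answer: -27370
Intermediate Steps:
(-28304 + (10679 - 14369)) + (-13 - 55)² = (-28304 - 3690) + (-68)² = -31994 + 4624 = -27370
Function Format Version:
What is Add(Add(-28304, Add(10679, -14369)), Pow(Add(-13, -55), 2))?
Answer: -27370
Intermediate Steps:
Add(Add(-28304, Add(10679, -14369)), Pow(Add(-13, -55), 2)) = Add(Add(-28304, -3690), Pow(-68, 2)) = Add(-31994, 4624) = -27370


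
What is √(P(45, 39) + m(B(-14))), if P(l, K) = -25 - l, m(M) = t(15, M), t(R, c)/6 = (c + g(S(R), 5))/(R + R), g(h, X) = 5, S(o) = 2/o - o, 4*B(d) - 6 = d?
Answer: I*√1735/5 ≈ 8.3307*I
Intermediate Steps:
B(d) = 3/2 + d/4
S(o) = -o + 2/o
t(R, c) = 3*(5 + c)/R (t(R, c) = 6*((c + 5)/(R + R)) = 6*((5 + c)/((2*R))) = 6*((5 + c)*(1/(2*R))) = 6*((5 + c)/(2*R)) = 3*(5 + c)/R)
m(M) = 1 + M/5 (m(M) = 3*(5 + M)/15 = 3*(1/15)*(5 + M) = 1 + M/5)
√(P(45, 39) + m(B(-14))) = √((-25 - 1*45) + (1 + (3/2 + (¼)*(-14))/5)) = √((-25 - 45) + (1 + (3/2 - 7/2)/5)) = √(-70 + (1 + (⅕)*(-2))) = √(-70 + (1 - ⅖)) = √(-70 + ⅗) = √(-347/5) = I*√1735/5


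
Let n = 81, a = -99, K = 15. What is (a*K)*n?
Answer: -120285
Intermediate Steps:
(a*K)*n = -99*15*81 = -1485*81 = -120285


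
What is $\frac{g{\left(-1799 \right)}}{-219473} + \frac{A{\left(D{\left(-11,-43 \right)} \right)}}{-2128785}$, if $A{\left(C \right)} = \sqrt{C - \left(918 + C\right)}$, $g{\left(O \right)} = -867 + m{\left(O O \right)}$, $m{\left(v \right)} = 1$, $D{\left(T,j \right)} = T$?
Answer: $\frac{866}{219473} - \frac{i \sqrt{102}}{709595} \approx 0.0039458 - 1.4233 \cdot 10^{-5} i$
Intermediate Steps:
$g{\left(O \right)} = -866$ ($g{\left(O \right)} = -867 + 1 = -866$)
$A{\left(C \right)} = 3 i \sqrt{102}$ ($A{\left(C \right)} = \sqrt{-918} = 3 i \sqrt{102}$)
$\frac{g{\left(-1799 \right)}}{-219473} + \frac{A{\left(D{\left(-11,-43 \right)} \right)}}{-2128785} = - \frac{866}{-219473} + \frac{3 i \sqrt{102}}{-2128785} = \left(-866\right) \left(- \frac{1}{219473}\right) + 3 i \sqrt{102} \left(- \frac{1}{2128785}\right) = \frac{866}{219473} - \frac{i \sqrt{102}}{709595}$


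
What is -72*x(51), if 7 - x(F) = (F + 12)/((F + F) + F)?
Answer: -8064/17 ≈ -474.35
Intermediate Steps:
x(F) = 7 - (12 + F)/(3*F) (x(F) = 7 - (F + 12)/((F + F) + F) = 7 - (12 + F)/(2*F + F) = 7 - (12 + F)/(3*F))
-72*x(51) = -72*(20/3 - 4/51) = -72*112/17 = -8064/17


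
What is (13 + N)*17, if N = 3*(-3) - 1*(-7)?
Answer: 187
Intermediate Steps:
N = -2 (N = -9 + 7 = -2)
(13 + N)*17 = (13 - 2)*17 = 11*17 = 187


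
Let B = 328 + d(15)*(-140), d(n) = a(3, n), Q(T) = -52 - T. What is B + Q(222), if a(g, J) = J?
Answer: -2046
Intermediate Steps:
d(n) = n
B = -1772 (B = 328 + 15*(-140) = 328 - 2100 = -1772)
B + Q(222) = -1772 + (-52 - 1*222) = -1772 + (-52 - 222) = -1772 - 274 = -2046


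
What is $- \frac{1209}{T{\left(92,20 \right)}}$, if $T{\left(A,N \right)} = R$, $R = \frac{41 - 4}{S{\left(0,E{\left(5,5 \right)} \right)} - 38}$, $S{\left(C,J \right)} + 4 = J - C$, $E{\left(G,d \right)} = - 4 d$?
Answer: $\frac{74958}{37} \approx 2025.9$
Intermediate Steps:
$S{\left(C,J \right)} = -4 + J - C$ ($S{\left(C,J \right)} = -4 - \left(C - J\right) = -4 + J - C$)
$R = - \frac{37}{62}$ ($R = \frac{41 - 4}{\left(-4 - 20 - 0\right) - 38} = \frac{37}{\left(-4 - 20 + 0\right) - 38} = \frac{37}{-24 - 38} = \frac{37}{-62} = 37 \left(- \frac{1}{62}\right) = - \frac{37}{62} \approx -0.59677$)
$T{\left(A,N \right)} = - \frac{37}{62}$
$- \frac{1209}{T{\left(92,20 \right)}} = - \frac{1209}{- \frac{37}{62}} = \left(-1209\right) \left(- \frac{62}{37}\right) = \frac{74958}{37}$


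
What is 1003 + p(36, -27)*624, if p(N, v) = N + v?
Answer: 6619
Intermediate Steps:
1003 + p(36, -27)*624 = 1003 + (36 - 27)*624 = 1003 + 9*624 = 1003 + 5616 = 6619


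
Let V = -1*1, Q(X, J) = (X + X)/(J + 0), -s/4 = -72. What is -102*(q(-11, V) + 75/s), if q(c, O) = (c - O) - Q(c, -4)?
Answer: 24871/16 ≈ 1554.4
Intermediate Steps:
s = 288 (s = -4*(-72) = 288)
Q(X, J) = 2*X/J (Q(X, J) = (2*X)/J = 2*X/J)
V = -1
q(c, O) = -O + 3*c/2 (q(c, O) = (c - O) - 2*c/(-4) = (c - O) - 2*c*(-1)/4 = (c - O) - (-1)*c/2 = (c - O) + c/2 = -O + 3*c/2)
-102*(q(-11, V) + 75/s) = -102*((-1*(-1) + (3/2)*(-11)) + 75/288) = -102*((1 - 33/2) + 75*(1/288)) = -102*(-31/2 + 25/96) = -102*(-1463/96) = 24871/16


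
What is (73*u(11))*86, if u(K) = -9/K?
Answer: -56502/11 ≈ -5136.5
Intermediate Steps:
(73*u(11))*86 = (73*(-9/11))*86 = -657/11*86 = -56502/11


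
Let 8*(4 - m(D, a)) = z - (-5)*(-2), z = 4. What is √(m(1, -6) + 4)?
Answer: √35/2 ≈ 2.9580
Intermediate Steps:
m(D, a) = 19/4 (m(D, a) = 4 - (4 - (-5)*(-2))/8 = 4 - (4 - 1*10)/8 = 4 - (4 - 10)/8 = 4 - ⅛*(-6) = 4 + ¾ = 19/4)
√(m(1, -6) + 4) = √(19/4 + 4) = √(35/4) = √35/2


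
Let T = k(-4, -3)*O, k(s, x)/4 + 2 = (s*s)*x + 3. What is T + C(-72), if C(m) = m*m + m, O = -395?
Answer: 79372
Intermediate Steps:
k(s, x) = 4 + 4*x*s² (k(s, x) = -8 + 4*((s*s)*x + 3) = -8 + 4*(s²*x + 3) = -8 + 4*(x*s² + 3) = -8 + 4*(3 + x*s²) = -8 + (12 + 4*x*s²) = 4 + 4*x*s²)
C(m) = m + m² (C(m) = m² + m = m + m²)
T = 74260 (T = (4 + 4*(-3)*(-4)²)*(-395) = (4 + 4*(-3)*16)*(-395) = (4 - 192)*(-395) = -188*(-395) = 74260)
T + C(-72) = 74260 - 72*(1 - 72) = 74260 - 72*(-71) = 74260 + 5112 = 79372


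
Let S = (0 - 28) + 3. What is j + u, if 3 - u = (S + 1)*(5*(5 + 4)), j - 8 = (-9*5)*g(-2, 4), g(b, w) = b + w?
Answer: 1001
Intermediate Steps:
j = -82 (j = 8 + (-9*5)*(-2 + 4) = 8 - 45*2 = 8 - 90 = -82)
S = -25 (S = -28 + 3 = -25)
u = 1083 (u = 3 - (-25 + 1)*5*(5 + 4) = 3 - (-24)*5*9 = 3 - (-24)*45 = 3 - 1*(-1080) = 3 + 1080 = 1083)
j + u = -82 + 1083 = 1001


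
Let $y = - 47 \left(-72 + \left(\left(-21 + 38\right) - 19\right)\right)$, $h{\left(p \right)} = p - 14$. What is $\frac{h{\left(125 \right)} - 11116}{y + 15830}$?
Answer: $- \frac{11005}{19308} \approx -0.56997$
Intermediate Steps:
$h{\left(p \right)} = -14 + p$
$y = 3478$ ($y = - 47 \left(-72 + \left(17 - 19\right)\right) = - 47 \left(-72 - 2\right) = \left(-47\right) \left(-74\right) = 3478$)
$\frac{h{\left(125 \right)} - 11116}{y + 15830} = \frac{\left(-14 + 125\right) - 11116}{3478 + 15830} = \frac{111 - 11116}{19308} = \left(-11005\right) \frac{1}{19308} = - \frac{11005}{19308}$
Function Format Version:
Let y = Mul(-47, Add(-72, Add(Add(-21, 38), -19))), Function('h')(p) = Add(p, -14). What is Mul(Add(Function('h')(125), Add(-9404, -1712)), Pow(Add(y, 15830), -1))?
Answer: Rational(-11005, 19308) ≈ -0.56997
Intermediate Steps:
Function('h')(p) = Add(-14, p)
y = 3478 (y = Mul(-47, Add(-72, Add(17, -19))) = Mul(-47, Add(-72, -2)) = Mul(-47, -74) = 3478)
Mul(Add(Function('h')(125), Add(-9404, -1712)), Pow(Add(y, 15830), -1)) = Mul(Add(Add(-14, 125), Add(-9404, -1712)), Pow(Add(3478, 15830), -1)) = Mul(Add(111, -11116), Pow(19308, -1)) = Mul(-11005, Rational(1, 19308)) = Rational(-11005, 19308)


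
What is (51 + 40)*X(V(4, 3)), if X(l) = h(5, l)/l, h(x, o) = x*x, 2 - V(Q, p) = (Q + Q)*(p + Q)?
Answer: -2275/54 ≈ -42.130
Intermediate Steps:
V(Q, p) = 2 - 2*Q*(Q + p) (V(Q, p) = 2 - (Q + Q)*(p + Q) = 2 - 2*Q*(Q + p))
h(x, o) = x²
X(l) = 25/l (X(l) = 5²/l = 25/l)
(51 + 40)*X(V(4, 3)) = (51 + 40)*(25/(2 - 2*4² - 2*4*3)) = 91*(25/(2 - 2*16 - 24)) = 91*(25/(2 - 32 - 24)) = 91*(25/(-54)) = 91*(25*(-1/54)) = 91*(-25/54) = -2275/54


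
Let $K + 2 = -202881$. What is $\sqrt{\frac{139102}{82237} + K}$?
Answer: $\frac{i \sqrt{1372070904848053}}{82237} \approx 450.42 i$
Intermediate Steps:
$K = -202883$ ($K = -2 - 202881 = -202883$)
$\sqrt{\frac{139102}{82237} + K} = \sqrt{\frac{139102}{82237} - 202883} = \sqrt{- \frac{16684350169}{82237}} = \frac{i \sqrt{1372070904848053}}{82237}$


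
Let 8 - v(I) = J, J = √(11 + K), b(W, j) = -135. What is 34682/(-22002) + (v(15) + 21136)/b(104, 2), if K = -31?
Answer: -26105131/165015 + 2*I*√5/135 ≈ -158.2 + 0.033127*I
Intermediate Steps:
J = 2*I*√5 (J = √(11 - 31) = √(-20) = 2*I*√5 ≈ 4.4721*I)
v(I) = 8 - 2*I*√5
34682/(-22002) + (v(15) + 21136)/b(104, 2) = 34682/(-22002) + ((8 - 2*I*√5) + 21136)/(-135) = 34682*(-1/22002) + (21144 - 2*I*√5)*(-1/135) = -17341/11001 + (-7048/45 + 2*I*√5/135) = -26105131/165015 + 2*I*√5/135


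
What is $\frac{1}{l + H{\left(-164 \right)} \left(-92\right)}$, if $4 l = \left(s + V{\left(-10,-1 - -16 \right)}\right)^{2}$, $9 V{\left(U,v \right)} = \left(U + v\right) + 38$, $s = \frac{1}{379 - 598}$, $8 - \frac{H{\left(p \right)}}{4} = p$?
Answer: $- \frac{431649}{27319196480} \approx -1.58 \cdot 10^{-5}$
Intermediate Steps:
$H{\left(p \right)} = 32 - 4 p$
$s = - \frac{1}{219}$ ($s = \frac{1}{-219} = - \frac{1}{219} \approx -0.0045662$)
$V{\left(U,v \right)} = \frac{38}{9} + \frac{U}{9} + \frac{v}{9}$ ($V{\left(U,v \right)} = \frac{\left(U + v\right) + 38}{9} = \frac{38 + U + v}{9} = \frac{38}{9} + \frac{U}{9} + \frac{v}{9}$)
$l = \frac{2458624}{431649}$ ($l = \frac{\left(- \frac{1}{219} + \left(\frac{38}{9} + \frac{1}{9} \left(-10\right) + \frac{-1 - -16}{9}\right)\right)^{2}}{4} = \frac{\left(- \frac{1}{219} + \left(\frac{38}{9} - \frac{10}{9} + \frac{-1 + 16}{9}\right)\right)^{2}}{4} = \frac{\left(- \frac{1}{219} + \left(\frac{38}{9} - \frac{10}{9} + \frac{1}{9} \cdot 15\right)\right)^{2}}{4} = \frac{\left(- \frac{1}{219} + \left(\frac{38}{9} - \frac{10}{9} + \frac{5}{3}\right)\right)^{2}}{4} = \frac{\left(- \frac{1}{219} + \frac{43}{9}\right)^{2}}{4} = \frac{\left(\frac{3136}{657}\right)^{2}}{4} = \frac{1}{4} \cdot \frac{9834496}{431649} = \frac{2458624}{431649} \approx 5.6959$)
$\frac{1}{l + H{\left(-164 \right)} \left(-92\right)} = \frac{1}{\frac{2458624}{431649} + \left(32 - -656\right) \left(-92\right)} = \frac{1}{\frac{2458624}{431649} + \left(32 + 656\right) \left(-92\right)} = \frac{1}{\frac{2458624}{431649} + 688 \left(-92\right)} = \frac{1}{\frac{2458624}{431649} - 63296} = \frac{1}{- \frac{27319196480}{431649}} = - \frac{431649}{27319196480}$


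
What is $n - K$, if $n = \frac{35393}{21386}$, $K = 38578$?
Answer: $- \frac{824993715}{21386} \approx -38576.0$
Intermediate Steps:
$n = \frac{35393}{21386}$ ($n = 35393 \cdot \frac{1}{21386} = \frac{35393}{21386} \approx 1.655$)
$n - K = \frac{35393}{21386} - 38578 = - \frac{824993715}{21386}$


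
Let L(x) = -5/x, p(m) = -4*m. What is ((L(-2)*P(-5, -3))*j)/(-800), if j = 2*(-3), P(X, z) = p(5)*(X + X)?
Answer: 15/4 ≈ 3.7500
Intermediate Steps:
P(X, z) = -40*X (P(X, z) = (-4*5)*(X + X) = -40*X)
j = -6
((L(-2)*P(-5, -3))*j)/(-800) = (((-5/(-2))*(-40*(-5)))*(-6))/(-800) = ((-5*(-½)*200)*(-6))*(-1/800) = (((5/2)*200)*(-6))*(-1/800) = (500*(-6))*(-1/800) = -3000*(-1/800) = 15/4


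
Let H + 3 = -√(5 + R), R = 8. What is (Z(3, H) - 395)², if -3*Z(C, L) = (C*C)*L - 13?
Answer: 1312078/9 - 2290*√13 ≈ 1.3753e+5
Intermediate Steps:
H = -3 - √13 (H = -3 - √(5 + 8) = -3 - √13 ≈ -6.6056)
Z(C, L) = 13/3 - L*C²/3 (Z(C, L) = -((C*C)*L - 13)/3 = -(C²*L - 13)/3 = -(L*C² - 13)/3 = -(-13 + L*C²)/3 = 13/3 - L*C²/3)
(Z(3, H) - 395)² = ((13/3 - ⅓*(-3 - √13)*3²) - 395)² = ((13/3 - ⅓*(-3 - √13)*9) - 395)² = ((13/3 + (9 + 3*√13)) - 395)² = ((40/3 + 3*√13) - 395)² = (-1145/3 + 3*√13)²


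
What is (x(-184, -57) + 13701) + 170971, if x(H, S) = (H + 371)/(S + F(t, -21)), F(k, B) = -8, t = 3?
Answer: 12003493/65 ≈ 1.8467e+5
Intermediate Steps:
x(H, S) = (371 + H)/(-8 + S) (x(H, S) = (H + 371)/(S - 8) = (371 + H)/(-8 + S))
(x(-184, -57) + 13701) + 170971 = ((371 - 184)/(-8 - 57) + 13701) + 170971 = (187/(-65) + 13701) + 170971 = (-1/65*187 + 13701) + 170971 = (-187/65 + 13701) + 170971 = 890378/65 + 170971 = 12003493/65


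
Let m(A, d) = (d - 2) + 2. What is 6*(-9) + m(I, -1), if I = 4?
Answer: -55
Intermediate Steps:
m(A, d) = d (m(A, d) = (-2 + d) + 2 = d)
6*(-9) + m(I, -1) = 6*(-9) - 1 = -54 - 1 = -55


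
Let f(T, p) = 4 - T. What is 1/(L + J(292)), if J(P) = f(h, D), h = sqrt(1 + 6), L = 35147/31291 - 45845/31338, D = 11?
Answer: 3519648509769030834/6152006055307328581 + 961571178516580164*sqrt(7)/6152006055307328581 ≈ 0.98565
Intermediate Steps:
L = -333099209/980597358 (L = 35147*(1/31291) - 45845*1/31338 = 35147/31291 - 45845/31338 = -333099209/980597358 ≈ -0.33969)
h = sqrt(7) ≈ 2.6458
J(P) = 4 - sqrt(7)
1/(L + J(292)) = 1/(-333099209/980597358 + (4 - sqrt(7))) = 1/(3589290223/980597358 - sqrt(7))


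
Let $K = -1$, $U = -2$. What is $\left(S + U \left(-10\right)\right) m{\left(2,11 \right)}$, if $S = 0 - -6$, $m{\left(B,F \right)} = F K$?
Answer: $-286$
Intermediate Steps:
$m{\left(B,F \right)} = - F$ ($m{\left(B,F \right)} = F \left(-1\right) = - F$)
$S = 6$ ($S = 0 + 6 = 6$)
$\left(S + U \left(-10\right)\right) m{\left(2,11 \right)} = \left(6 - -20\right) \left(\left(-1\right) 11\right) = \left(6 + 20\right) \left(-11\right) = 26 \left(-11\right) = -286$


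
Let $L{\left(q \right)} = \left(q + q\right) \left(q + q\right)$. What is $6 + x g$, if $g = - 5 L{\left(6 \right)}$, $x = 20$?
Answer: $-14394$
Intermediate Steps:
$L{\left(q \right)} = 4 q^{2}$ ($L{\left(q \right)} = 2 q 2 q = 4 q^{2}$)
$g = -720$ ($g = - 5 \cdot 4 \cdot 6^{2} = - 5 \cdot 4 \cdot 36 = \left(-5\right) 144 = -720$)
$6 + x g = 6 + 20 \left(-720\right) = 6 - 14400 = -14394$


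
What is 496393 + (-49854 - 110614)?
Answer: 335925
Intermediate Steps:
496393 + (-49854 - 110614) = 496393 - 160468 = 335925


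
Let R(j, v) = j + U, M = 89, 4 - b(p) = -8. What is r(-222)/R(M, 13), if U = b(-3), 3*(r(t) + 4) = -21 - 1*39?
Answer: -24/101 ≈ -0.23762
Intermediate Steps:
b(p) = 12 (b(p) = 4 - 1*(-8) = 4 + 8 = 12)
r(t) = -24 (r(t) = -4 + (-21 - 1*39)/3 = -4 + (-21 - 39)/3 = -4 + (⅓)*(-60) = -4 - 20 = -24)
U = 12
R(j, v) = 12 + j (R(j, v) = j + 12 = 12 + j)
r(-222)/R(M, 13) = -24/(12 + 89) = -24/101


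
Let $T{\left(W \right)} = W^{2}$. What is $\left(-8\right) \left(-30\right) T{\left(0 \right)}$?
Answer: $0$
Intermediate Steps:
$\left(-8\right) \left(-30\right) T{\left(0 \right)} = \left(-8\right) \left(-30\right) 0^{2} = 240 \cdot 0 = 0$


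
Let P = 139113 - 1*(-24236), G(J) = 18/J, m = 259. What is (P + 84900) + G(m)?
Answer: 64296509/259 ≈ 2.4825e+5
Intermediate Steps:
P = 163349 (P = 139113 + 24236 = 163349)
(P + 84900) + G(m) = (163349 + 84900) + 18/259 = 248249 + 18*(1/259) = 248249 + 18/259 = 64296509/259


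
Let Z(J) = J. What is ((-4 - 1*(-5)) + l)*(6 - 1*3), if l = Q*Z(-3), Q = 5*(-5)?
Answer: 228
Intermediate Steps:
Q = -25
l = 75 (l = -25*(-3) = 75)
((-4 - 1*(-5)) + l)*(6 - 1*3) = ((-4 - 1*(-5)) + 75)*(6 - 1*3) = ((-4 + 5) + 75)*(6 - 3) = (1 + 75)*3 = 76*3 = 228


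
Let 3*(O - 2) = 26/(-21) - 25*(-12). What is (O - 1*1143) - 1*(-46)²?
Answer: -198917/63 ≈ -3157.4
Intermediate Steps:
O = 6400/63 (O = 2 + (26/(-21) - 25*(-12))/3 = 2 + (26*(-1/21) + 300)/3 = 2 + (-26/21 + 300)/3 = 2 + (⅓)*(6274/21) = 2 + 6274/63 = 6400/63 ≈ 101.59)
(O - 1*1143) - 1*(-46)² = (6400/63 - 1*1143) - 1*(-46)² = (6400/63 - 1143) - 1*2116 = -65609/63 - 2116 = -198917/63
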